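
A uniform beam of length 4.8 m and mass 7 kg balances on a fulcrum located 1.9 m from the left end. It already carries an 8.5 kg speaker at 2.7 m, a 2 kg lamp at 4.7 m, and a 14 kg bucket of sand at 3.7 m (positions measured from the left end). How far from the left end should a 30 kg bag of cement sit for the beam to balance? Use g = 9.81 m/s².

x ≈ 0.53 m from the left end

Choose the fulcrum (at 1.9 m from the left end) as the axis so the support reaction has zero arm there.
Beam weight: 7 × 9.81 = 68.67 N down at 2.4 m → arm 0.5 m, τ = 68.67 × 0.5 = 34.34 N·m clockwise.
Speaker: 8.5 × 9.81 = 83.39 N down at 2.7 m → arm 0.8 m, τ = 83.39 × 0.8 = 66.71 N·m clockwise.
Lamp: 2 × 9.81 = 19.62 N down at 4.7 m → arm 2.8 m, τ = 19.62 × 2.8 = 54.94 N·m clockwise.
Bucket of sand: 14 × 9.81 = 137.3 N down at 3.7 m → arm 1.8 m, τ = 137.3 × 1.8 = 247.1 N·m clockwise.
Net moment of existing loads = 403.1 N·m clockwise.
The bag of cement weighs 30 × 9.81 = 294.3 N and must supply an equal counterclockwise moment, so its lever arm about the fulcrum is 403.1 / 294.3 = 1.37 m.
That puts it at 1.9 − 1.37 = 0.53 m from the left end.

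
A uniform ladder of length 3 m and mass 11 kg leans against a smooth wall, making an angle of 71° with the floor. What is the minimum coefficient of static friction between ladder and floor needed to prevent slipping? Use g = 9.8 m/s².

Choose the foot of the ladder as the axis so the floor normal and friction both act there and drop out.
Ladder weight 11×9.8 = 107.8 N acts at 1.5 m along the ladder; its horizontal arm is 1.5·cos71° = 0.4884 m → τ = 52.65 N·m clockwise.
Wall normal N acts horizontally at the top; its moment arm is the height L sinθ = 3·sin71° = 2.837 m, counterclockwise.
Balancing moments: N × 2.837 = 52.65, giving N = 18.56 N.
ΣFx = 0 ⇒ f = N_wall = 18.56 N. ΣFy = 0 ⇒ N_floor = 107.8 N.
μ_min = f / N_floor = 18.56 / 107.8 = 0.172.

μ_min ≈ 0.172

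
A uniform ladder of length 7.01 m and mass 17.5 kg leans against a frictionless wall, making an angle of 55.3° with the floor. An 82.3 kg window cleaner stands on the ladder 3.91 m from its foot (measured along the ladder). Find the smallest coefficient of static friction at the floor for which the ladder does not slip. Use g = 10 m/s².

Choose the foot of the ladder as the axis so the floor normal and friction both act there and drop out.
Ladder weight 17.5×10 = 175 N acts at 3.505 m along the ladder; its horizontal arm is 3.505·cos55.3° = 1.995 m → τ = 349.1 N·m clockwise.
Window cleaner: 82.3×10 = 823 N at 3.91 m → arm 2.226 m → τ = 1832 N·m clockwise.
Wall normal N acts horizontally at the top; its moment arm is the height L sinθ = 7.01·sin55.3° = 5.763 m, counterclockwise.
Balancing moments: N × 5.763 = 2181, giving N = 378.4 N.
ΣFx = 0 ⇒ f = N_wall = 378.4 N. ΣFy = 0 ⇒ N_floor = 998 N.
μ_min = f / N_floor = 378.4 / 998 = 0.379.

μ_min ≈ 0.379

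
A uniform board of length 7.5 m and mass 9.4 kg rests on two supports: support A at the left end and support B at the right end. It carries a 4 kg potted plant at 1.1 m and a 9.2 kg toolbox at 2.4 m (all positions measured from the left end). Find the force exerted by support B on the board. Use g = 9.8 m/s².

About support A:
Beam weight: 9.4 × 9.8 = 92.12 N down at 3.75 m → arm 3.75 m, τ = 92.12 × 3.75 = 345.5 N·m clockwise.
Potted plant: 4 × 9.8 = 39.2 N down at 1.1 m → arm 1.1 m, τ = 39.2 × 1.1 = 43.12 N·m clockwise.
Toolbox: 9.2 × 9.8 = 90.16 N down at 2.4 m → arm 2.4 m, τ = 90.16 × 2.4 = 216.4 N·m clockwise.
Net load moment about support A = 605 N·m clockwise.
Reaction R at support B is upward at 7.5 m, arm 7.5 m → moment R × 7.5 counterclockwise.
Balancing moments: R × 7.5 = 605, giving R = 80.7 N.

R_B ≈ 80.7 N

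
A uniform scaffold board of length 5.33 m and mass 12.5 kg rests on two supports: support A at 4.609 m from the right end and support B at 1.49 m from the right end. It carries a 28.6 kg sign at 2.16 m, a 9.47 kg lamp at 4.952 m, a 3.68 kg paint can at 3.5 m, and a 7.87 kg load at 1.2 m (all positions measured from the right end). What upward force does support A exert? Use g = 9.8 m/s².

R_A ≈ 225 N

Take moments about support B.
Beam weight: 12.5 × 9.8 = 122.5 N down at 2.665 m → arm 1.175 m, τ = 122.5 × 1.175 = 143.9 N·m counterclockwise.
Sign: 28.6 × 9.8 = 280.3 N down at 2.16 m → arm 0.67 m, τ = 280.3 × 0.67 = 187.8 N·m counterclockwise.
Lamp: 9.47 × 9.8 = 92.81 N down at 4.952 m → arm 3.462 m, τ = 92.81 × 3.462 = 321.3 N·m counterclockwise.
Paint can: 3.68 × 9.8 = 36.06 N down at 3.5 m → arm 2.01 m, τ = 36.06 × 2.01 = 72.48 N·m counterclockwise.
Load: 7.87 × 9.8 = 77.13 N down at 1.2 m → arm 0.29 m, τ = 77.13 × 0.29 = 22.37 N·m clockwise.
Net load moment about support B = 703.1 N·m counterclockwise.
Reaction R at support A is upward at 4.609 m, arm 3.119 m → moment R × 3.119 clockwise.
Στ = 0 ⇒ R × 3.119 = 703.1 ⇒ R = 225 N.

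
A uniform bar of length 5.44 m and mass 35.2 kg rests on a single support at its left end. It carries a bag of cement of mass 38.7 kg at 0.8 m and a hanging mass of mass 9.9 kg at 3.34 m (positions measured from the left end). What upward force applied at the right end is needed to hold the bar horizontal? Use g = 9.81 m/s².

F ≈ 288 N

Taking torques about the left end:
Beam weight: 35.2 × 9.81 = 345.3 N down at 2.72 m → arm 2.72 m, τ = 345.3 × 2.72 = 939.2 N·m clockwise.
Bag of cement: 38.7 × 9.81 = 379.6 N down at 0.8 m → arm 0.8 m, τ = 379.6 × 0.8 = 303.7 N·m clockwise.
Hanging mass: 9.9 × 9.81 = 97.12 N down at 3.34 m → arm 3.34 m, τ = 97.12 × 3.34 = 324.4 N·m clockwise.
Net moment of the loads = 1567 N·m clockwise.
The upward force F acts at the right end, arm 5.44 m, giving F × 5.44 counterclockwise.
For rotational equilibrium, F × 5.44 = 1567, so F = 1567 / 5.44 = 288 N.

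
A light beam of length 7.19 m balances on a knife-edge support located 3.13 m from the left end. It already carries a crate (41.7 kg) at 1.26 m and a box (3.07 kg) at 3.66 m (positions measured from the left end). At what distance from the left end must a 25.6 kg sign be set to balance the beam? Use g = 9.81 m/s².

About the knife-edge support (at 3.13 m from the left end):
Crate: 41.7 × 9.81 = 409.1 N down at 1.26 m → arm 1.87 m, τ = 409.1 × 1.87 = 765 N·m counterclockwise.
Box: 3.07 × 9.81 = 30.12 N down at 3.66 m → arm 0.53 m, τ = 30.12 × 0.53 = 15.96 N·m clockwise.
Net moment of existing loads = 749 N·m counterclockwise.
The sign weighs 25.6 × 9.81 = 251.1 N and must supply an equal clockwise moment, so its lever arm about the knife-edge support is 749 / 251.1 = 2.98 m.
That puts it at 3.13 + 2.98 = 6.11 m from the left end.

x ≈ 6.11 m from the left end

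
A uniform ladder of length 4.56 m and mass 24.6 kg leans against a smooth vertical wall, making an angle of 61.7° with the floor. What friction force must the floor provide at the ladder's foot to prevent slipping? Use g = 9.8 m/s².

Sum moments about the foot of the ladder (the floor normal and friction both act there and drop out).
Ladder weight 24.6×9.8 = 241.1 N acts at 2.28 m along the ladder; its horizontal arm is 2.28·cos61.7° = 1.081 m → τ = 260.6 N·m clockwise.
Wall normal N acts horizontally at the top; its moment arm is the height L sinθ = 4.56·sin61.7° = 4.015 m, counterclockwise.
Balancing moments: N × 4.015 = 260.6, giving N = 64.9 N.
ΣFx = 0: friction at the foot balances the wall's push, so f = N_wall = 64.9 N.

f ≈ 64.9 N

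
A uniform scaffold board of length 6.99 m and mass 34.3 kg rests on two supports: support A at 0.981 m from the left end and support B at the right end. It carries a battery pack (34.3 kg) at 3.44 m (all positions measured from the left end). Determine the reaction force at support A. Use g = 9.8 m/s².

Sum moments about support B (its reaction then has zero moment arm).
Beam weight: 34.3 × 9.8 = 336.1 N down at 3.495 m → arm 3.495 m, τ = 336.1 × 3.495 = 1175 N·m counterclockwise.
Battery pack: 34.3 × 9.8 = 336.1 N down at 3.44 m → arm 3.55 m, τ = 336.1 × 3.55 = 1193 N·m counterclockwise.
Net load moment about support B = 2368 N·m counterclockwise.
Reaction R at support A is upward at 0.981 m, arm 6.009 m → moment R × 6.009 clockwise.
Balancing moments: R × 6.009 = 2368, giving R = 394 N.

R_A ≈ 394 N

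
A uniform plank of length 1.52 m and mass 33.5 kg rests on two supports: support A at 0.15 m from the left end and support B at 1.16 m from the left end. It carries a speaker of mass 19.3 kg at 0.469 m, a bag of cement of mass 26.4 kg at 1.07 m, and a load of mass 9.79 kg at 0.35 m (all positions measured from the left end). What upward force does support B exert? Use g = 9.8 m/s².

R_B ≈ 513 N

Choose support A as the axis so its reaction then has zero moment arm.
Beam weight: 33.5 × 9.8 = 328.3 N down at 0.76 m → arm 0.61 m, τ = 328.3 × 0.61 = 200.3 N·m clockwise.
Speaker: 19.3 × 9.8 = 189.1 N down at 0.469 m → arm 0.319 m, τ = 189.1 × 0.319 = 60.32 N·m clockwise.
Bag of cement: 26.4 × 9.8 = 258.7 N down at 1.07 m → arm 0.92 m, τ = 258.7 × 0.92 = 238 N·m clockwise.
Load: 9.79 × 9.8 = 95.94 N down at 0.35 m → arm 0.2 m, τ = 95.94 × 0.2 = 19.19 N·m clockwise.
Net load moment about support A = 517.8 N·m clockwise.
Reaction R at support B is upward at 1.16 m, arm 1.01 m → moment R × 1.01 counterclockwise.
Setting net torque to zero: R × 1.01 = 517.8 → R = 513 N.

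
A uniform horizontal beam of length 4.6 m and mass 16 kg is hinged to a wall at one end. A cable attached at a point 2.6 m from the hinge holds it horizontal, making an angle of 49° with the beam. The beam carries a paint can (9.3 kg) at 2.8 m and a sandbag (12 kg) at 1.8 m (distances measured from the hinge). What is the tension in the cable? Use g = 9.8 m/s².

T ≈ 422 N

About the hinge:
Beam weight: 16 × 9.8 = 156.8 N down at 2.3 m → arm 2.3 m, τ = 156.8 × 2.3 = 360.6 N·m clockwise.
Paint can: 9.3 × 9.8 = 91.14 N down at 2.8 m → arm 2.8 m, τ = 91.14 × 2.8 = 255.2 N·m clockwise.
Sandbag: 12 × 9.8 = 117.6 N down at 1.8 m → arm 1.8 m, τ = 117.6 × 1.8 = 211.7 N·m clockwise.
Total clockwise load moment = 827.5 N·m.
The cable tension T acts at 2.6 m; only its component perpendicular to the beam, T sinθ, produces torque. sin 49° = 0.7547.
Balancing moments: T × 2.6 × 0.7547 = 827.5, giving T = 827.5 / 1.962 = 422 N.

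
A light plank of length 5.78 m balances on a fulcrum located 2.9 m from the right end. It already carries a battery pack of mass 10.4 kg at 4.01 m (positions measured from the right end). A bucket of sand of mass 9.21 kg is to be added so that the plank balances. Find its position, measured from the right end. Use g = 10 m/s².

x ≈ 1.65 m from the right end

Take moments about the fulcrum (at 2.9 m from the right end).
Battery pack: 10.4 × 10 = 104 N down at 4.01 m → arm 1.11 m, τ = 104 × 1.11 = 115.4 N·m counterclockwise.
Net moment of existing loads = 115.4 N·m counterclockwise.
The bucket of sand weighs 9.21 × 10 = 92.1 N and must supply an equal clockwise moment, so its lever arm about the fulcrum is 115.4 / 92.1 = 1.25 m.
That puts it at 2.9 − 1.25 = 1.65 m from the right end.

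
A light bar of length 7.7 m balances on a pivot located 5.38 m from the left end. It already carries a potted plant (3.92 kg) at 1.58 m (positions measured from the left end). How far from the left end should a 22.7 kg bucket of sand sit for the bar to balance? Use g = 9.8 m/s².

Sum moments about the pivot (at 5.38 m from the left end) (the support reaction has zero arm there).
Potted plant: 3.92 × 9.8 = 38.42 N down at 1.58 m → arm 3.8 m, τ = 38.42 × 3.8 = 146 N·m counterclockwise.
Net moment of existing loads = 146 N·m counterclockwise.
The bucket of sand weighs 22.7 × 9.8 = 222.5 N and must supply an equal clockwise moment, so its lever arm about the pivot is 146 / 222.5 = 0.656 m.
That puts it at 5.38 + 0.656 = 6.04 m from the left end.

x ≈ 6.04 m from the left end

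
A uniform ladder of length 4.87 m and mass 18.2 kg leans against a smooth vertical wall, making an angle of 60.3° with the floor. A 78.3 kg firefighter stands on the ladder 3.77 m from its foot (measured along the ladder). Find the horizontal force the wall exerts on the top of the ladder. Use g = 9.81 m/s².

Taking torques about the foot of the ladder:
Ladder weight 18.2×9.81 = 178.5 N acts at 2.435 m along the ladder; its horizontal arm is 2.435·cos60.3° = 1.206 m → τ = 215.3 N·m clockwise.
Firefighter: 78.3×9.81 = 768.1 N at 3.77 m → arm 1.868 m → τ = 1435 N·m clockwise.
Wall normal N acts horizontally at the top; its moment arm is the height L sinθ = 4.87·sin60.3° = 4.23 m, counterclockwise.
For rotational equilibrium, N × 4.23 = 1650, so N = 390 N.

N_wall ≈ 390 N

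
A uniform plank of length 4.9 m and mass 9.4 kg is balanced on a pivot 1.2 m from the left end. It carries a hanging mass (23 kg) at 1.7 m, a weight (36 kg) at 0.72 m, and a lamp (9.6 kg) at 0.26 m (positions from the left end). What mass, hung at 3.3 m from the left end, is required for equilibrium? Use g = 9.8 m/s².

Sum moments about the pivot (at 1.2 m from the left end) (the support reaction has zero arm there).
Beam weight: 9.4 × 9.8 = 92.12 N down at 2.45 m → arm 1.25 m, τ = 92.12 × 1.25 = 115.2 N·m clockwise.
Hanging mass: 23 × 9.8 = 225.4 N down at 1.7 m → arm 0.5 m, τ = 225.4 × 0.5 = 112.7 N·m clockwise.
Weight: 36 × 9.8 = 352.8 N down at 0.72 m → arm 0.48 m, τ = 352.8 × 0.48 = 169.3 N·m counterclockwise.
Lamp: 9.6 × 9.8 = 94.08 N down at 0.26 m → arm 0.94 m, τ = 94.08 × 0.94 = 88.44 N·m counterclockwise.
Net moment of known loads = 29.84 N·m counterclockwise.
An unknown mass m at 3.3 m has arm 2.1 m; its moment is m·g·2.1 clockwise.
Setting net torque to zero: m × 9.8 × 2.1 = 29.84 → m = 29.84 / (9.8 × 2.1) = 1.45 kg.

m ≈ 1.45 kg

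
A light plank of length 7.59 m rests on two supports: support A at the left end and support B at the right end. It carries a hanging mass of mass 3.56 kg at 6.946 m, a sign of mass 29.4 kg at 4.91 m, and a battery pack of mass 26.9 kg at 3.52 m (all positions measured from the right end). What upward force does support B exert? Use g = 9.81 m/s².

R_B ≈ 246 N

Taking torques about support A:
Hanging mass: 3.56 × 9.81 = 34.92 N down at 6.946 m → arm 0.644 m, τ = 34.92 × 0.644 = 22.49 N·m clockwise.
Sign: 29.4 × 9.81 = 288.4 N down at 4.91 m → arm 2.68 m, τ = 288.4 × 2.68 = 772.9 N·m clockwise.
Battery pack: 26.9 × 9.81 = 263.9 N down at 3.52 m → arm 4.07 m, τ = 263.9 × 4.07 = 1074 N·m clockwise.
Net load moment about support A = 1869 N·m clockwise.
Reaction R at support B is upward at 0 m, arm 7.59 m → moment R × 7.59 counterclockwise.
Στ = 0 ⇒ R × 7.59 = 1869 ⇒ R = 246 N.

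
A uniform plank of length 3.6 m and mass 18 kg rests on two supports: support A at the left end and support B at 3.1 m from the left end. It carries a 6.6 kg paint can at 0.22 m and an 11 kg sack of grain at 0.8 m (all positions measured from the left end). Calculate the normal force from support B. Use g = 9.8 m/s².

R_B ≈ 135 N

Taking torques about support A:
Beam weight: 18 × 9.8 = 176.4 N down at 1.8 m → arm 1.8 m, τ = 176.4 × 1.8 = 317.5 N·m clockwise.
Paint can: 6.6 × 9.8 = 64.68 N down at 0.22 m → arm 0.22 m, τ = 64.68 × 0.22 = 14.23 N·m clockwise.
Sack of grain: 11 × 9.8 = 107.8 N down at 0.8 m → arm 0.8 m, τ = 107.8 × 0.8 = 86.24 N·m clockwise.
Net load moment about support A = 418 N·m clockwise.
Reaction R at support B is upward at 3.1 m, arm 3.1 m → moment R × 3.1 counterclockwise.
For rotational equilibrium, R × 3.1 = 418, so R = 135 N.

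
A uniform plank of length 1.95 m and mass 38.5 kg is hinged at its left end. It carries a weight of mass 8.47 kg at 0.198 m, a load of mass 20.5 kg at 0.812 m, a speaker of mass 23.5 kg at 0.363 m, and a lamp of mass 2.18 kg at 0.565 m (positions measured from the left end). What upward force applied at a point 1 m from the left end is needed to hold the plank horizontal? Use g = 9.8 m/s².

F ≈ 643 N

About the left end:
Beam weight: 38.5 × 9.8 = 377.3 N down at 0.975 m → arm 0.975 m, τ = 377.3 × 0.975 = 367.9 N·m clockwise.
Weight: 8.47 × 9.8 = 83.01 N down at 0.198 m → arm 0.198 m, τ = 83.01 × 0.198 = 16.44 N·m clockwise.
Load: 20.5 × 9.8 = 200.9 N down at 0.812 m → arm 0.812 m, τ = 200.9 × 0.812 = 163.1 N·m clockwise.
Speaker: 23.5 × 9.8 = 230.3 N down at 0.363 m → arm 0.363 m, τ = 230.3 × 0.363 = 83.6 N·m clockwise.
Lamp: 2.18 × 9.8 = 21.36 N down at 0.565 m → arm 0.565 m, τ = 21.36 × 0.565 = 12.07 N·m clockwise.
Net moment of the loads = 643.1 N·m clockwise.
The upward force F acts at a point 1 m from the left end, arm 1 m, giving F × 1 counterclockwise.
Στ = 0 ⇒ F × 1 = 643.1 ⇒ F = 643.1 / 1 = 643 N.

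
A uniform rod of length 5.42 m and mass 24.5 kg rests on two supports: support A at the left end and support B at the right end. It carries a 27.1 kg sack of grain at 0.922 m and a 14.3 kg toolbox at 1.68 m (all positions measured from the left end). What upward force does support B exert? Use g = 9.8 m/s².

R_B ≈ 209 N

Sum moments about support A (its reaction then has zero moment arm).
Beam weight: 24.5 × 9.8 = 240.1 N down at 2.71 m → arm 2.71 m, τ = 240.1 × 2.71 = 650.7 N·m clockwise.
Sack of grain: 27.1 × 9.8 = 265.6 N down at 0.922 m → arm 0.922 m, τ = 265.6 × 0.922 = 244.9 N·m clockwise.
Toolbox: 14.3 × 9.8 = 140.1 N down at 1.68 m → arm 1.68 m, τ = 140.1 × 1.68 = 235.4 N·m clockwise.
Net load moment about support A = 1131 N·m clockwise.
Reaction R at support B is upward at 5.42 m, arm 5.42 m → moment R × 5.42 counterclockwise.
For rotational equilibrium, R × 5.42 = 1131, so R = 209 N.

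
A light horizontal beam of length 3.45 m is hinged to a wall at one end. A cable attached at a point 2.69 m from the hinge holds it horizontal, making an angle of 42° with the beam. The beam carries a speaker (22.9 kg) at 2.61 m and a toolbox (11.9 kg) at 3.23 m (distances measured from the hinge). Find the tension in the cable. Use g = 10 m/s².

T ≈ 546 N

Sum moments about the hinge (the unknown hinge reaction has zero arm there).
Speaker: 22.9 × 10 = 229 N down at 2.61 m → arm 2.61 m, τ = 229 × 2.61 = 597.7 N·m clockwise.
Toolbox: 11.9 × 10 = 119 N down at 3.23 m → arm 3.23 m, τ = 119 × 3.23 = 384.4 N·m clockwise.
Total clockwise load moment = 982.1 N·m.
The cable tension T acts at 2.69 m; only its component perpendicular to the beam, T sinθ, produces torque. sin 42° = 0.6691.
Balancing moments: T × 2.69 × 0.6691 = 982.1, giving T = 982.1 / 1.8 = 546 N.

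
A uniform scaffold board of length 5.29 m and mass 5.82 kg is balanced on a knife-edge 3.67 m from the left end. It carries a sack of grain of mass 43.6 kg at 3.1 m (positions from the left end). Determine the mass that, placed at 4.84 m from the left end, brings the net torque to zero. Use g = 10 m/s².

Taking torques about the knife-edge (at 3.67 m from the left end):
Beam weight: 5.82 × 10 = 58.2 N down at 2.645 m → arm 1.025 m, τ = 58.2 × 1.025 = 59.66 N·m counterclockwise.
Sack of grain: 43.6 × 10 = 436 N down at 3.1 m → arm 0.57 m, τ = 436 × 0.57 = 248.5 N·m counterclockwise.
Net moment of known loads = 308.2 N·m counterclockwise.
An unknown mass m at 4.84 m has arm 1.17 m; its moment is m·g·1.17 clockwise.
Στ = 0 ⇒ m × 10 × 1.17 = 308.2 ⇒ m = 308.2 / (10 × 1.17) = 26.3 kg.

m ≈ 26.3 kg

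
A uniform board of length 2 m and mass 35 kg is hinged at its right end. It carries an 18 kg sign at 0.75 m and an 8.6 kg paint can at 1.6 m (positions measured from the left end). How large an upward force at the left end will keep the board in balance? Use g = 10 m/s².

F ≈ 305 N

About the right end:
Beam weight: 35 × 10 = 350 N down at 1 m → arm 1 m, τ = 350 × 1 = 350 N·m counterclockwise.
Sign: 18 × 10 = 180 N down at 0.75 m → arm 1.25 m, τ = 180 × 1.25 = 225 N·m counterclockwise.
Paint can: 8.6 × 10 = 86 N down at 1.6 m → arm 0.4 m, τ = 86 × 0.4 = 34.4 N·m counterclockwise.
Net moment of the loads = 609.4 N·m counterclockwise.
The upward force F acts at the left end, arm 2 m, giving F × 2 clockwise.
Στ = 0 ⇒ F × 2 = 609.4 ⇒ F = 609.4 / 2 = 305 N.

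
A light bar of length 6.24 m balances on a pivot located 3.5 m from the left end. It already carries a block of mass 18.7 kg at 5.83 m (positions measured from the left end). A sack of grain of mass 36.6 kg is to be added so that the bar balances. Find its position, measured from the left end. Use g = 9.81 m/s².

x ≈ 2.31 m from the left end

About the pivot (at 3.5 m from the left end):
Block: 18.7 × 9.81 = 183.4 N down at 5.83 m → arm 2.33 m, τ = 183.4 × 2.33 = 427.3 N·m clockwise.
Net moment of existing loads = 427.3 N·m clockwise.
The sack of grain weighs 36.6 × 9.81 = 359 N and must supply an equal counterclockwise moment, so its lever arm about the pivot is 427.3 / 359 = 1.19 m.
That puts it at 3.5 − 1.19 = 2.31 m from the left end.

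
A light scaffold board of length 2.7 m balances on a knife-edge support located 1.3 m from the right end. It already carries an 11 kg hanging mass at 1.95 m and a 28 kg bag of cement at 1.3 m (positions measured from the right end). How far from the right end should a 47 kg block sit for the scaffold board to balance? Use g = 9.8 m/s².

x ≈ 1.15 m from the right end

Sum moments about the knife-edge support (at 1.3 m from the right end) (the support reaction has zero arm there).
Hanging mass: 11 × 9.8 = 107.8 N down at 1.95 m → arm 0.65 m, τ = 107.8 × 0.65 = 70.07 N·m counterclockwise.
Bag of cement: acts at the knife-edge support, moment arm 0 → no torque.
Net moment of existing loads = 70.07 N·m counterclockwise.
The block weighs 47 × 9.8 = 460.6 N and must supply an equal clockwise moment, so its lever arm about the knife-edge support is 70.07 / 460.6 = 0.152 m.
That puts it at 1.3 − 0.152 = 1.15 m from the right end.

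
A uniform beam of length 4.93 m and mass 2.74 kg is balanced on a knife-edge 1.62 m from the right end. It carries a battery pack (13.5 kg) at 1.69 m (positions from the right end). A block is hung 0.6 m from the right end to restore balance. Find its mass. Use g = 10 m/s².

m ≈ 3.2 kg

Taking torques about the knife-edge (at 1.62 m from the right end):
Beam weight: 2.74 × 10 = 27.4 N down at 2.465 m → arm 0.845 m, τ = 27.4 × 0.845 = 23.15 N·m counterclockwise.
Battery pack: 13.5 × 10 = 135 N down at 1.69 m → arm 0.07 m, τ = 135 × 0.07 = 9.45 N·m counterclockwise.
Net moment of known loads = 32.6 N·m counterclockwise.
An unknown mass m at 0.6 m has arm 1.02 m; its moment is m·g·1.02 clockwise.
Balancing moments: m × 10 × 1.02 = 32.6, giving m = 32.6 / (10 × 1.02) = 3.2 kg.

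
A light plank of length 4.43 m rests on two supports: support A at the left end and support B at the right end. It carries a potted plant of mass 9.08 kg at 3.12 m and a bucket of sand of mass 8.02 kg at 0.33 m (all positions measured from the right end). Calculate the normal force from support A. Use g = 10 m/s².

Choose support B as the axis so its reaction then has zero moment arm.
Potted plant: 9.08 × 10 = 90.8 N down at 3.12 m → arm 3.12 m, τ = 90.8 × 3.12 = 283.3 N·m counterclockwise.
Bucket of sand: 8.02 × 10 = 80.2 N down at 0.33 m → arm 0.33 m, τ = 80.2 × 0.33 = 26.47 N·m counterclockwise.
Net load moment about support B = 309.8 N·m counterclockwise.
Reaction R at support A is upward at 4.43 m, arm 4.43 m → moment R × 4.43 clockwise.
Στ = 0 ⇒ R × 4.43 = 309.8 ⇒ R = 69.9 N.

R_A ≈ 69.9 N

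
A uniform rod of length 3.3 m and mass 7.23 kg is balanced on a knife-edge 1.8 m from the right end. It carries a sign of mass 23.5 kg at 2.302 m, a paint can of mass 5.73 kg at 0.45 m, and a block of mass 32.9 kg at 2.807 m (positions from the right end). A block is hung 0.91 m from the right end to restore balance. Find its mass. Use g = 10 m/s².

m ≈ 40.6 kg

Taking torques about the knife-edge (at 1.8 m from the right end):
Beam weight: 7.23 × 10 = 72.3 N down at 1.65 m → arm 0.15 m, τ = 72.3 × 0.15 = 10.84 N·m clockwise.
Sign: 23.5 × 10 = 235 N down at 2.302 m → arm 0.502 m, τ = 235 × 0.502 = 118 N·m counterclockwise.
Paint can: 5.73 × 10 = 57.3 N down at 0.45 m → arm 1.35 m, τ = 57.3 × 1.35 = 77.36 N·m clockwise.
Block: 32.9 × 10 = 329 N down at 2.807 m → arm 1.007 m, τ = 329 × 1.007 = 331.3 N·m counterclockwise.
Net moment of known loads = 361.1 N·m counterclockwise.
An unknown mass m at 0.91 m has arm 0.89 m; its moment is m·g·0.89 clockwise.
For rotational equilibrium, m × 10 × 0.89 = 361.1, so m = 361.1 / (10 × 0.89) = 40.6 kg.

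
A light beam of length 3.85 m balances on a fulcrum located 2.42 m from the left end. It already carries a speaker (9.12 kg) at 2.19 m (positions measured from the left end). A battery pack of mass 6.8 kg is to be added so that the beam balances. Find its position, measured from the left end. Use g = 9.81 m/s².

x ≈ 2.73 m from the left end

Sum moments about the fulcrum (at 2.42 m from the left end) (the support reaction has zero arm there).
Speaker: 9.12 × 9.81 = 89.47 N down at 2.19 m → arm 0.23 m, τ = 89.47 × 0.23 = 20.58 N·m counterclockwise.
Net moment of existing loads = 20.58 N·m counterclockwise.
The battery pack weighs 6.8 × 9.81 = 66.71 N and must supply an equal clockwise moment, so its lever arm about the fulcrum is 20.58 / 66.71 = 0.308 m.
That puts it at 2.42 + 0.308 = 2.73 m from the left end.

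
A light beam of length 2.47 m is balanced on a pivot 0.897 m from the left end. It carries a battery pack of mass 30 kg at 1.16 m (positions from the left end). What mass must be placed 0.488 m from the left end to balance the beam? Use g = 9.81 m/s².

Taking torques about the pivot (at 0.897 m from the left end):
Battery pack: 30 × 9.81 = 294.3 N down at 1.16 m → arm 0.263 m, τ = 294.3 × 0.263 = 77.4 N·m clockwise.
Net moment of known loads = 77.4 N·m clockwise.
An unknown mass m at 0.488 m has arm 0.409 m; its moment is m·g·0.409 counterclockwise.
For rotational equilibrium, m × 9.81 × 0.409 = 77.4, so m = 77.4 / (9.81 × 0.409) = 19.3 kg.

m ≈ 19.3 kg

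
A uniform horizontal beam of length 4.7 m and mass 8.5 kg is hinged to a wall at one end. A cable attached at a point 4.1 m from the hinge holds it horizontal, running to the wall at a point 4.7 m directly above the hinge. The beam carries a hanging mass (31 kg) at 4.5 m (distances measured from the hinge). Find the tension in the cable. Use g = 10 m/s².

Take moments about the hinge.
Beam weight: 8.5 × 10 = 85 N down at 2.35 m → arm 2.35 m, τ = 85 × 2.35 = 199.8 N·m clockwise.
Hanging mass: 31 × 10 = 310 N down at 4.5 m → arm 4.5 m, τ = 310 × 4.5 = 1395 N·m clockwise.
Total clockwise load moment = 1595 N·m.
The cable tension T acts at 4.1 m; only its component perpendicular to the beam, T sinθ, produces torque. sinθ = h/√(h²+d²) = 4.7/√(4.7²+4.1²) = 0.7536.
For rotational equilibrium, T × 4.1 × 0.7536 = 1595, so T = 1595 / 3.09 = 516 N.

T ≈ 516 N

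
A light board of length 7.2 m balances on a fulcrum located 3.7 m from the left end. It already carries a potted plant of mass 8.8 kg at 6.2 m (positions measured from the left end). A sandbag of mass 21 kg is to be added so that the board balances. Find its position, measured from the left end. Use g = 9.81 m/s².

Taking torques about the fulcrum (at 3.7 m from the left end):
Potted plant: 8.8 × 9.81 = 86.33 N down at 6.2 m → arm 2.5 m, τ = 86.33 × 2.5 = 215.8 N·m clockwise.
Net moment of existing loads = 215.8 N·m clockwise.
The sandbag weighs 21 × 9.81 = 206 N and must supply an equal counterclockwise moment, so its lever arm about the fulcrum is 215.8 / 206 = 1.05 m.
That puts it at 3.7 − 1.05 = 2.65 m from the left end.

x ≈ 2.65 m from the left end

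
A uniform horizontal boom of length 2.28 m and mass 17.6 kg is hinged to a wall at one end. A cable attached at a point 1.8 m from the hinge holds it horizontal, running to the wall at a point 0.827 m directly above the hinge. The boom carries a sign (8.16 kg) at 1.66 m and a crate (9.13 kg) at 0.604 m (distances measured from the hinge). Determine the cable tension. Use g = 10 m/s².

T ≈ 521 N

Take moments about the hinge.
Beam weight: 17.6 × 10 = 176 N down at 1.14 m → arm 1.14 m, τ = 176 × 1.14 = 200.6 N·m clockwise.
Sign: 8.16 × 10 = 81.6 N down at 1.66 m → arm 1.66 m, τ = 81.6 × 1.66 = 135.5 N·m clockwise.
Crate: 9.13 × 10 = 91.3 N down at 0.604 m → arm 0.604 m, τ = 91.3 × 0.604 = 55.15 N·m clockwise.
Total clockwise load moment = 391.2 N·m.
The cable tension T acts at 1.8 m; only its component perpendicular to the boom, T sinθ, produces torque. sinθ = h/√(h²+d²) = 0.827/√(0.827²+1.8²) = 0.4175.
Στ = 0 ⇒ T × 1.8 × 0.4175 = 391.2 ⇒ T = 391.2 / 0.7515 = 521 N.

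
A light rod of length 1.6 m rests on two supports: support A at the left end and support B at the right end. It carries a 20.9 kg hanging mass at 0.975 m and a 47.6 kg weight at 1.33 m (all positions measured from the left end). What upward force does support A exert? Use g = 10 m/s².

R_A ≈ 162 N

Sum moments about support B (its reaction then has zero moment arm).
Hanging mass: 20.9 × 10 = 209 N down at 0.975 m → arm 0.625 m, τ = 209 × 0.625 = 130.6 N·m counterclockwise.
Weight: 47.6 × 10 = 476 N down at 1.33 m → arm 0.27 m, τ = 476 × 0.27 = 128.5 N·m counterclockwise.
Net load moment about support B = 259.1 N·m counterclockwise.
Reaction R at support A is upward at 0 m, arm 1.6 m → moment R × 1.6 clockwise.
Στ = 0 ⇒ R × 1.6 = 259.1 ⇒ R = 162 N.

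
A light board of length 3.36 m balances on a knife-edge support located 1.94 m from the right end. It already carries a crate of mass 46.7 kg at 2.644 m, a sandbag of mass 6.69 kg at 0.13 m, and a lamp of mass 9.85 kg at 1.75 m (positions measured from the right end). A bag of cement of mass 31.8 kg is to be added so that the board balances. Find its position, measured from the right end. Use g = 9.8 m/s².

x ≈ 1.35 m from the right end

Taking torques about the knife-edge support (at 1.94 m from the right end):
Crate: 46.7 × 9.8 = 457.7 N down at 2.644 m → arm 0.704 m, τ = 457.7 × 0.704 = 322.2 N·m counterclockwise.
Sandbag: 6.69 × 9.8 = 65.56 N down at 0.13 m → arm 1.81 m, τ = 65.56 × 1.81 = 118.7 N·m clockwise.
Lamp: 9.85 × 9.8 = 96.53 N down at 1.75 m → arm 0.19 m, τ = 96.53 × 0.19 = 18.34 N·m clockwise.
Net moment of existing loads = 185.2 N·m counterclockwise.
The bag of cement weighs 31.8 × 9.8 = 311.6 N and must supply an equal clockwise moment, so its lever arm about the knife-edge support is 185.2 / 311.6 = 0.594 m.
That puts it at 1.94 − 0.594 = 1.35 m from the right end.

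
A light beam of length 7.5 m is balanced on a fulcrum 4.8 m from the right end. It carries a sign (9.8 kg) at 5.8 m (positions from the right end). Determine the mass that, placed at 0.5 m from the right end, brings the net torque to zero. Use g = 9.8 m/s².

m ≈ 2.28 kg

Take moments about the fulcrum (at 4.8 m from the right end).
Sign: 9.8 × 9.8 = 96.04 N down at 5.8 m → arm 1 m, τ = 96.04 × 1 = 96.04 N·m counterclockwise.
Net moment of known loads = 96.04 N·m counterclockwise.
An unknown mass m at 0.5 m has arm 4.3 m; its moment is m·g·4.3 clockwise.
Στ = 0 ⇒ m × 9.8 × 4.3 = 96.04 ⇒ m = 96.04 / (9.8 × 4.3) = 2.28 kg.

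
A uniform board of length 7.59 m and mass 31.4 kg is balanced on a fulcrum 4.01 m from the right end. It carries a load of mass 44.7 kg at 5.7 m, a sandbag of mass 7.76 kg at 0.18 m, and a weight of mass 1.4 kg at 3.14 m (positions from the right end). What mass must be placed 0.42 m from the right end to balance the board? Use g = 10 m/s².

About the fulcrum (at 4.01 m from the right end):
Beam weight: 31.4 × 10 = 314 N down at 3.795 m → arm 0.215 m, τ = 314 × 0.215 = 67.51 N·m clockwise.
Load: 44.7 × 10 = 447 N down at 5.7 m → arm 1.69 m, τ = 447 × 1.69 = 755.4 N·m counterclockwise.
Sandbag: 7.76 × 10 = 77.6 N down at 0.18 m → arm 3.83 m, τ = 77.6 × 3.83 = 297.2 N·m clockwise.
Weight: 1.4 × 10 = 14 N down at 3.14 m → arm 0.87 m, τ = 14 × 0.87 = 12.18 N·m clockwise.
Net moment of known loads = 378.5 N·m counterclockwise.
An unknown mass m at 0.42 m has arm 3.59 m; its moment is m·g·3.59 clockwise.
Balancing moments: m × 10 × 3.59 = 378.5, giving m = 378.5 / (10 × 3.59) = 10.5 kg.

m ≈ 10.5 kg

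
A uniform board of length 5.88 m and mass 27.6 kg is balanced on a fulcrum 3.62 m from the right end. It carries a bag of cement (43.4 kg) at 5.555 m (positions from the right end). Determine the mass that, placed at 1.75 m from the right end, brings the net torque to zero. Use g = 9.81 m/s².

Sum moments about the fulcrum (at 3.62 m from the right end) (the support reaction has zero arm there).
Beam weight: 27.6 × 9.81 = 270.8 N down at 2.94 m → arm 0.68 m, τ = 270.8 × 0.68 = 184.1 N·m clockwise.
Bag of cement: 43.4 × 9.81 = 425.8 N down at 5.555 m → arm 1.935 m, τ = 425.8 × 1.935 = 823.9 N·m counterclockwise.
Net moment of known loads = 639.8 N·m counterclockwise.
An unknown mass m at 1.75 m has arm 1.87 m; its moment is m·g·1.87 clockwise.
Στ = 0 ⇒ m × 9.81 × 1.87 = 639.8 ⇒ m = 639.8 / (9.81 × 1.87) = 34.9 kg.

m ≈ 34.9 kg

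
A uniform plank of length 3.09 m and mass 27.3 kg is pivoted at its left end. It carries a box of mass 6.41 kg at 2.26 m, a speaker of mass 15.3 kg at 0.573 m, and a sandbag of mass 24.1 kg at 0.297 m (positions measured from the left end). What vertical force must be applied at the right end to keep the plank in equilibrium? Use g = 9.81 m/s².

F ≈ 230 N

Choose the left end as the axis so the unknown pivot reaction has zero arm there.
Beam weight: 27.3 × 9.81 = 267.8 N down at 1.545 m → arm 1.545 m, τ = 267.8 × 1.545 = 413.8 N·m clockwise.
Box: 6.41 × 9.81 = 62.88 N down at 2.26 m → arm 2.26 m, τ = 62.88 × 2.26 = 142.1 N·m clockwise.
Speaker: 15.3 × 9.81 = 150.1 N down at 0.573 m → arm 0.573 m, τ = 150.1 × 0.573 = 86.01 N·m clockwise.
Sandbag: 24.1 × 9.81 = 236.4 N down at 0.297 m → arm 0.297 m, τ = 236.4 × 0.297 = 70.21 N·m clockwise.
Net moment of the loads = 712.1 N·m clockwise.
The upward force F acts at the right end, arm 3.09 m, giving F × 3.09 counterclockwise.
Στ = 0 ⇒ F × 3.09 = 712.1 ⇒ F = 712.1 / 3.09 = 230 N.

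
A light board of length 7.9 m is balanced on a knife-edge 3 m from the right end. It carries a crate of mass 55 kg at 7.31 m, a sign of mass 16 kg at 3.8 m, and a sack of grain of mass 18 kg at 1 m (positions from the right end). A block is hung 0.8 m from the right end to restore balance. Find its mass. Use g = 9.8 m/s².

Sum moments about the knife-edge (at 3 m from the right end) (the support reaction has zero arm there).
Crate: 55 × 9.8 = 539 N down at 7.31 m → arm 4.31 m, τ = 539 × 4.31 = 2323 N·m counterclockwise.
Sign: 16 × 9.8 = 156.8 N down at 3.8 m → arm 0.8 m, τ = 156.8 × 0.8 = 125.4 N·m counterclockwise.
Sack of grain: 18 × 9.8 = 176.4 N down at 1 m → arm 2 m, τ = 176.4 × 2 = 352.8 N·m clockwise.
Net moment of known loads = 2096 N·m counterclockwise.
An unknown mass m at 0.8 m has arm 2.2 m; its moment is m·g·2.2 clockwise.
Balancing moments: m × 9.8 × 2.2 = 2096, giving m = 2096 / (9.8 × 2.2) = 97.2 kg.

m ≈ 97.2 kg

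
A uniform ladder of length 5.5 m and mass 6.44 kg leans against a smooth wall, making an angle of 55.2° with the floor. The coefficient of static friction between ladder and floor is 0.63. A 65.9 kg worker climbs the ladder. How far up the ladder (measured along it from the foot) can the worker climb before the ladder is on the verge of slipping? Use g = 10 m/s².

Taking torques about the foot of the ladder:
Ladder weight 6.44×10 = 64.4 N acts at 2.75 m along the ladder; its horizontal arm is 2.75·cos55.2° = 1.569 m → τ = 101 N·m clockwise.
Worker weight 65.9×10 = 659 N at distance d → arm d·cos55.2° → τ = 659·d·0.5707 clockwise.
Wall normal N at the top has arm L sinθ = 4.516 m counterclockwise, so Στ = 0 gives N·4.516 = 101 + 376.1·d.
ΣFy = 0 ⇒ N_floor = 723.4 N, so the maximum friction is μ_s·N_floor = 0.63×723.4 = 455.7 N. ΣFx = 0 ⇒ N_wall = f, so at the slipping point N = 455.7 N.
Substituting: 455.7×4.516 = 101 + 376.1·d ⇒ d = (2058 − 101) / 376.1 = 5.2 m.

d ≈ 5.2 m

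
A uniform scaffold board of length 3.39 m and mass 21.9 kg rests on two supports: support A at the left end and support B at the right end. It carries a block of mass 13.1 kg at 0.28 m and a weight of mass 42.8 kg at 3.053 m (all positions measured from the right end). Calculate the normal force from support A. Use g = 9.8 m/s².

Taking torques about support B:
Beam weight: 21.9 × 9.8 = 214.6 N down at 1.695 m → arm 1.695 m, τ = 214.6 × 1.695 = 363.7 N·m counterclockwise.
Block: 13.1 × 9.8 = 128.4 N down at 0.28 m → arm 0.28 m, τ = 128.4 × 0.28 = 35.95 N·m counterclockwise.
Weight: 42.8 × 9.8 = 419.4 N down at 3.053 m → arm 3.053 m, τ = 419.4 × 3.053 = 1280 N·m counterclockwise.
Net load moment about support B = 1680 N·m counterclockwise.
Reaction R at support A is upward at 3.39 m, arm 3.39 m → moment R × 3.39 clockwise.
Στ = 0 ⇒ R × 3.39 = 1680 ⇒ R = 496 N.

R_A ≈ 496 N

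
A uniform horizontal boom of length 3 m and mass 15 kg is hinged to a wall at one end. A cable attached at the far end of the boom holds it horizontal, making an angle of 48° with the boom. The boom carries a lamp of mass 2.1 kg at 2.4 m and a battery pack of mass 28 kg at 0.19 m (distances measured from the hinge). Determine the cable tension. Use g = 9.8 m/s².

Sum moments about the hinge (the unknown hinge reaction has zero arm there).
Beam weight: 15 × 9.8 = 147 N down at 1.5 m → arm 1.5 m, τ = 147 × 1.5 = 220.5 N·m clockwise.
Lamp: 2.1 × 9.8 = 20.58 N down at 2.4 m → arm 2.4 m, τ = 20.58 × 2.4 = 49.39 N·m clockwise.
Battery pack: 28 × 9.8 = 274.4 N down at 0.19 m → arm 0.19 m, τ = 274.4 × 0.19 = 52.14 N·m clockwise.
Total clockwise load moment = 322 N·m.
The cable tension T acts at 3 m; only its component perpendicular to the boom, T sinθ, produces torque. sin 48° = 0.7431.
Στ = 0 ⇒ T × 3 × 0.7431 = 322 ⇒ T = 322 / 2.229 = 144 N.

T ≈ 144 N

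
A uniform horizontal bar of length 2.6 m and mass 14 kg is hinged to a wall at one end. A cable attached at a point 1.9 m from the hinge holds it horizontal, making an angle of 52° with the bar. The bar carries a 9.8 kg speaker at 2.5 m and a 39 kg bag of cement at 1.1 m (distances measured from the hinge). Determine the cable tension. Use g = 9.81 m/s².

Take moments about the hinge.
Beam weight: 14 × 9.81 = 137.3 N down at 1.3 m → arm 1.3 m, τ = 137.3 × 1.3 = 178.5 N·m clockwise.
Speaker: 9.8 × 9.81 = 96.14 N down at 2.5 m → arm 2.5 m, τ = 96.14 × 2.5 = 240.3 N·m clockwise.
Bag of cement: 39 × 9.81 = 382.6 N down at 1.1 m → arm 1.1 m, τ = 382.6 × 1.1 = 420.9 N·m clockwise.
Total clockwise load moment = 839.7 N·m.
The cable tension T acts at 1.9 m; only its component perpendicular to the bar, T sinθ, produces torque. sin 52° = 0.788.
Στ = 0 ⇒ T × 1.9 × 0.788 = 839.7 ⇒ T = 839.7 / 1.497 = 561 N.

T ≈ 561 N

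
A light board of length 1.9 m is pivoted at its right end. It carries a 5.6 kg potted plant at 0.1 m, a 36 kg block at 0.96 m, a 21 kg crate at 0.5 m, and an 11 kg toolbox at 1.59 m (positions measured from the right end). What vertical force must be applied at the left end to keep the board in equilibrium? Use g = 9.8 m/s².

Taking torques about the right end:
Potted plant: 5.6 × 9.8 = 54.88 N down at 0.1 m → arm 0.1 m, τ = 54.88 × 0.1 = 5.488 N·m counterclockwise.
Block: 36 × 9.8 = 352.8 N down at 0.96 m → arm 0.96 m, τ = 352.8 × 0.96 = 338.7 N·m counterclockwise.
Crate: 21 × 9.8 = 205.8 N down at 0.5 m → arm 0.5 m, τ = 205.8 × 0.5 = 102.9 N·m counterclockwise.
Toolbox: 11 × 9.8 = 107.8 N down at 1.59 m → arm 1.59 m, τ = 107.8 × 1.59 = 171.4 N·m counterclockwise.
Net moment of the loads = 618.5 N·m counterclockwise.
The upward force F acts at the left end, arm 1.9 m, giving F × 1.9 clockwise.
Setting net torque to zero: F × 1.9 = 618.5 → F = 618.5 / 1.9 = 326 N.

F ≈ 326 N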